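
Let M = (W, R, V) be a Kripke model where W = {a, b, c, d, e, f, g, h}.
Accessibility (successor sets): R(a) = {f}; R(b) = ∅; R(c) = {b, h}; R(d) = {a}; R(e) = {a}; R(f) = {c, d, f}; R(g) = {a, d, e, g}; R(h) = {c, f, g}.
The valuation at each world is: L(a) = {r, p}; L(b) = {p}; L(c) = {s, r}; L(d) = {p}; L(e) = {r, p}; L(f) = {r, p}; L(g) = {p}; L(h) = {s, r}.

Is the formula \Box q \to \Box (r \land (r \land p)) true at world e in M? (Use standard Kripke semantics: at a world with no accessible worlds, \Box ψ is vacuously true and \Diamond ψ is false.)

At e: \Box q is false, \Box (r \land (r \land p)) is true, so \Box q \to \Box (r \land (r \land p)) is true.
  At e: \Box q requires q at every successor {a}.
    q fails at a, so \Box q is false at e.
  At e: \Box (r \land (r \land p)) requires r \land (r \land p) at every successor {a}.
    At a: r \land (r \land p) is true.
  So \Box (r \land (r \land p)) is true at e.

Yes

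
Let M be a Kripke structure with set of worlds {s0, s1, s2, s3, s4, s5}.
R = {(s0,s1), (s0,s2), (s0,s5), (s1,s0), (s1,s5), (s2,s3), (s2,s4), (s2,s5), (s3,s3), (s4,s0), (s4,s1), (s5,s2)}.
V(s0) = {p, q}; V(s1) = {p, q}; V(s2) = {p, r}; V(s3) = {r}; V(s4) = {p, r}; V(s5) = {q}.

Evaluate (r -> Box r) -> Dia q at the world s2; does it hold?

Yes

Recall that Box ψ holds at a world iff ψ holds at every accessible world, and Dia ψ holds iff ψ holds at some accessible world.
At s2: r -> Box r is false, Dia q is true, so (r -> Box r) -> Dia q is true.
  At s2: r is true, Box r is false, so r -> Box r is false.
    At s2: Box r requires r at every successor {s3, s4, s5}.
      r fails at s5, so Box r is false at s2.
  At s2: Dia q requires q at some successor in {s3, s4, s5}.
    q holds at s5, so Dia q is true at s2.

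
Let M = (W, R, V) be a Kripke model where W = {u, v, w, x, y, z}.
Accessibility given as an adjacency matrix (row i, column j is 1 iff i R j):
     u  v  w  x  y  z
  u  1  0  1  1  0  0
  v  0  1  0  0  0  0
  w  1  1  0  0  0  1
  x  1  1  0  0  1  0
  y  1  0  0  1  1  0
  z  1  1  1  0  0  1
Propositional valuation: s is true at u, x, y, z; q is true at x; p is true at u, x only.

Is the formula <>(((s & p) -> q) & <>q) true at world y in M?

At y: <>(((s & p) -> q) & <>q) requires ((s & p) -> q) & <>q at some successor in {u, x, y}.
  ((s & p) -> q) & <>q holds at y, so <>(((s & p) -> q) & <>q) is true at y.
    At y: (s & p) -> q is true, <>q is true, so ((s & p) -> q) & <>q is true.
      At y: <>q requires q at some successor in {u, x, y}.
        q holds at x, so <>q is true at y.

Yes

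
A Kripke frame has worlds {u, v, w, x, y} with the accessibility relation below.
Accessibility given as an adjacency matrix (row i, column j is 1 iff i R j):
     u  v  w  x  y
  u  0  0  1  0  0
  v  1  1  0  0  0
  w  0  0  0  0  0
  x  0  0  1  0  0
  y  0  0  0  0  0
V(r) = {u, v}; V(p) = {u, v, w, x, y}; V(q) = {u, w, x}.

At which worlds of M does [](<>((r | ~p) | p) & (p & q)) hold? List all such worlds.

Let φ = [](<>((r | ~p) | p) & (p & q)). Evaluate φ at each world:
  u (successors {w}): φ is false.
  v (successors {u, v}): φ is false.
  w (successors ∅): φ is true.
  x (successors {w}): φ is false.
  y (successors ∅): φ is true.
For instance, at x:
  At x: [](<>((r | ~p) | p) & (p & q)) requires <>((r | ~p) | p) & (p & q) at every successor {w}.
    <>((r | ~p) | p) & (p & q) fails at w, so [](<>((r | ~p) | p) & (p & q)) is false at x.
      At w: <>((r | ~p) | p) is false, p & q is true, so <>((r | ~p) | p) & (p & q) is false.
Satisfying worlds: {w, y}

w, y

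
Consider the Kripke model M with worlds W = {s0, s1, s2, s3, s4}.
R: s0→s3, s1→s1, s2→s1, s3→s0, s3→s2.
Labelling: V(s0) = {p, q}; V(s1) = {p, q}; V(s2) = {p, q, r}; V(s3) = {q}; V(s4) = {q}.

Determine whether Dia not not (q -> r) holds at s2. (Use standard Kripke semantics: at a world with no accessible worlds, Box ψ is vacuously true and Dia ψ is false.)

No

At s2: Dia not not (q -> r) requires not not (q -> r) at some successor in {s1}.
  At s1: not not (q -> r) is false.
So Dia not not (q -> r) is false at s2.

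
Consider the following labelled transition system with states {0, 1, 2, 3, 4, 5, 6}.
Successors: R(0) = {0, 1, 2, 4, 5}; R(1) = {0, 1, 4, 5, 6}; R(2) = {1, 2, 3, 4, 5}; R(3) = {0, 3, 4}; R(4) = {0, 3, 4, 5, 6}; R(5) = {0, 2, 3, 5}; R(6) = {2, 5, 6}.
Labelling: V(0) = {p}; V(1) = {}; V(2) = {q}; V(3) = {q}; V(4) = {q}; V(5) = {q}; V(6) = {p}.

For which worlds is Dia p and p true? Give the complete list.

0, 6

Let φ = Dia p and p. Evaluate φ at each world:
  0 (successors {0, 1, 2, 4, 5}): φ is true.
  1 (successors {0, 1, 4, 5, 6}): φ is false.
  2 (successors {1, 2, 3, 4, 5}): φ is false.
  3 (successors {0, 3, 4}): φ is false.
  4 (successors {0, 3, 4, 5, 6}): φ is false.
  5 (successors {0, 2, 3, 5}): φ is false.
  6 (successors {2, 5, 6}): φ is true.
For instance, at 1:
  At 1: Dia p is true, p is false, so Dia p and p is false.
    At 1: Dia p requires p at some successor in {0, 1, 4, 5, 6}.
      p holds at 0, so Dia p is true at 1.
Satisfying worlds: {0, 6}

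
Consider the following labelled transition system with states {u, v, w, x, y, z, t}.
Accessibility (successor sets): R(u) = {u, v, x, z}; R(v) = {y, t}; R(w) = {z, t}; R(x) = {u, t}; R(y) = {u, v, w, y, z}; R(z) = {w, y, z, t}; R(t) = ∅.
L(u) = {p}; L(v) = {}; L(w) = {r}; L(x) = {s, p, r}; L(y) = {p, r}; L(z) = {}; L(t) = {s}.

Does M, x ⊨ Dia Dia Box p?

No

Recall that Box ψ holds at a world iff ψ holds at every accessible world, and Dia ψ holds iff ψ holds at some accessible world.
At x: Dia Dia Box p requires Dia Box p at some successor in {u, t}.
  At u: Dia Box p is false.
  At t: Dia Box p is false.
So Dia Dia Box p is false at x.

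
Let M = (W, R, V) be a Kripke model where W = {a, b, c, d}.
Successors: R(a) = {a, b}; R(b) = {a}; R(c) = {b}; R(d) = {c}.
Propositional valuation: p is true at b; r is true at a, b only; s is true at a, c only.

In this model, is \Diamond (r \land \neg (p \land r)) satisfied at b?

Yes

At b: \Diamond (r \land \neg (p \land r)) requires r \land \neg (p \land r) at some successor in {a}.
  r \land \neg (p \land r) holds at a, so \Diamond (r \land \neg (p \land r)) is true at b.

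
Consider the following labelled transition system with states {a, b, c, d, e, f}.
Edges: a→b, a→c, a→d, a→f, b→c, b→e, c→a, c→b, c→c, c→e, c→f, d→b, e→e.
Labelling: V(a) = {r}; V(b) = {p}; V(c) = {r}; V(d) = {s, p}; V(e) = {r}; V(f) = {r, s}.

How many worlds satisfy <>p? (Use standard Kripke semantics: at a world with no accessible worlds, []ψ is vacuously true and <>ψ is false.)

Recall that <>ψ holds at a world iff ψ holds at some accessible world.
Let φ = <>p. Evaluate φ at each world:
  a (successors {b, c, d, f}): φ is true.
  b (successors {c, e}): φ is false.
  c (successors {a, b, c, e, f}): φ is true.
  d (successors {b}): φ is true.
  e (successors {e}): φ is false.
  f (successors ∅): φ is false.
For instance, at a:
  At a: <>p requires p at some successor in {b, c, d, f}.
    p holds at b, so <>p is true at a.
Satisfying worlds: {a, c, d}

3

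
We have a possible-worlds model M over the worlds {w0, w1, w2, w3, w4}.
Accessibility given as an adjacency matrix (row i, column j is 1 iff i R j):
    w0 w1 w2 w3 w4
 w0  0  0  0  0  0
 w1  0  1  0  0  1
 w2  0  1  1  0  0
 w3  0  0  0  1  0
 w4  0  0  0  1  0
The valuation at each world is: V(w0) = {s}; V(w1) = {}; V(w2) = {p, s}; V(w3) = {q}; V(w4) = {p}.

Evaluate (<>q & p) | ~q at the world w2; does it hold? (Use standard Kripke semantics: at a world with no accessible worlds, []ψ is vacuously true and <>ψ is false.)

Yes

At w2: <>q & p is false, ~q is true, so (<>q & p) | ~q is true.
  At w2: <>q is false, p is true, so <>q & p is false.
    At w2: <>q requires q at some successor in {w1, w2}.
      At w1: q is false.
      At w2: q is false.
    So <>q is false at w2.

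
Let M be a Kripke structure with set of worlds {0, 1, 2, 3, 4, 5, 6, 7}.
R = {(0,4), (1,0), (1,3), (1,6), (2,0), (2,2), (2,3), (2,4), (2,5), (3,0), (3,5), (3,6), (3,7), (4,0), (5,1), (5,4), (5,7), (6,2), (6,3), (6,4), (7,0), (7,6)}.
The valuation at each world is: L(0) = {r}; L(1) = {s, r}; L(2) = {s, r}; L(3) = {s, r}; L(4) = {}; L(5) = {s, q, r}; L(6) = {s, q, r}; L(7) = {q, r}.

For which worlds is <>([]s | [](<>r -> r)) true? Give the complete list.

Recall that []ψ holds at a world iff ψ holds at every accessible world, and <>ψ holds iff ψ holds at some accessible world.
Let φ = <>([]s | [](<>r -> r)). Evaluate φ at each world:
  0 (successors {4}): φ is true.
  1 (successors {0, 3, 6}): φ is true.
  2 (successors {0, 2, 3, 4, 5}): φ is true.
  3 (successors {0, 5, 6, 7}): φ is true.
  4 (successors {0}): φ is false.
  5 (successors {1, 4, 7}): φ is true.
  6 (successors {2, 3, 4}): φ is true.
  7 (successors {0, 6}): φ is false.
For instance, at 4:
  At 4: <>([]s | [](<>r -> r)) requires []s | [](<>r -> r) at some successor in {0}.
    At 0: []s | [](<>r -> r) is false.
  So <>([]s | [](<>r -> r)) is false at 4.
Satisfying worlds: {0, 1, 2, 3, 5, 6}

0, 1, 2, 3, 5, 6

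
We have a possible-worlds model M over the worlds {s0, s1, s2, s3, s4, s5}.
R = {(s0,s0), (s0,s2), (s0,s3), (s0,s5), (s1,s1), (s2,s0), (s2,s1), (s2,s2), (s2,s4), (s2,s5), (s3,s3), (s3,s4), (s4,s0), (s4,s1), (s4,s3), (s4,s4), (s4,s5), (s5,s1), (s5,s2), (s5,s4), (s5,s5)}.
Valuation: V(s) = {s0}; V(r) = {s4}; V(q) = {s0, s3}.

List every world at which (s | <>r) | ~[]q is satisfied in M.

Let φ = (s | <>r) | ~[]q. Evaluate φ at each world:
  s0 (successors {s0, s2, s3, s5}): φ is true.
  s1 (successors {s1}): φ is true.
  s2 (successors {s0, s1, s2, s4, s5}): φ is true.
  s3 (successors {s3, s4}): φ is true.
  s4 (successors {s0, s1, s3, s4, s5}): φ is true.
  s5 (successors {s1, s2, s4, s5}): φ is true.
For instance, at s1:
  At s1: s | <>r is false, ~[]q is true, so (s | <>r) | ~[]q is true.
    At s1: s is false, <>r is false, so s | <>r is false.
      At s1: <>r requires r at some successor in {s1}.
        At s1: r is false.
      So <>r is false at s1.
    At s1: []q is false, so ~[]q is true.
      At s1: []q requires q at every successor {s1}.
        q fails at s1, so []q is false at s1.
Satisfying worlds: {s0, s1, s2, s3, s4, s5}

s0, s1, s2, s3, s4, s5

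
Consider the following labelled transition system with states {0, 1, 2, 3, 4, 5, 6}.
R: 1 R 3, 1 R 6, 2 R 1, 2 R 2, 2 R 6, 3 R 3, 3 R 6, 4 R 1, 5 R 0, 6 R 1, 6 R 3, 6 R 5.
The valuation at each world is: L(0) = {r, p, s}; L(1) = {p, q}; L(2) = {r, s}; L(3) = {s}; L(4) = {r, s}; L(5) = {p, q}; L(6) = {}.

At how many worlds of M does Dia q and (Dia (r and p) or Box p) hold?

1

Recall that Box ψ holds at a world iff ψ holds at every accessible world, and Dia ψ holds iff ψ holds at some accessible world.
Let φ = Dia q and (Dia (r and p) or Box p). Evaluate φ at each world:
  0 (successors ∅): φ is false.
  1 (successors {3, 6}): φ is false.
  2 (successors {1, 2, 6}): φ is false.
  3 (successors {3, 6}): φ is false.
  4 (successors {1}): φ is true.
  5 (successors {0}): φ is false.
  6 (successors {1, 3, 5}): φ is false.
For instance, at 5:
  At 5: Dia q is false, Dia (r and p) or Box p is true, so Dia q and (Dia (r and p) or Box p) is false.
    At 5: Dia q requires q at some successor in {0}.
      At 0: q is false.
    So Dia q is false at 5.
    At 5: Dia (r and p) is true, Box p is true, so Dia (r and p) or Box p is true.
      At 5: Dia (r and p) requires r and p at some successor in {0}.
        r and p holds at 0, so Dia (r and p) is true at 5.
      At 5: Box p requires p at every successor {0}.
        At 0: p is true.
      So Box p is true at 5.
Satisfying worlds: {4}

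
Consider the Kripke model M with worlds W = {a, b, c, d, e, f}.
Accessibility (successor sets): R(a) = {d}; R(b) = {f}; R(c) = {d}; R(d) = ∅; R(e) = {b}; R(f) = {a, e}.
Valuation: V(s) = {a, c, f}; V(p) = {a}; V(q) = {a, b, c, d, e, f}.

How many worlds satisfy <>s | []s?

3

Let φ = <>s | []s. Evaluate φ at each world:
  a (successors {d}): φ is false.
  b (successors {f}): φ is true.
  c (successors {d}): φ is false.
  d (successors ∅): φ is true.
  e (successors {b}): φ is false.
  f (successors {a, e}): φ is true.
For instance, at e:
  At e: <>s is false, []s is false, so <>s | []s is false.
    At e: <>s requires s at some successor in {b}.
      At b: s is false.
    So <>s is false at e.
    At e: []s requires s at every successor {b}.
      s fails at b, so []s is false at e.
Satisfying worlds: {b, d, f}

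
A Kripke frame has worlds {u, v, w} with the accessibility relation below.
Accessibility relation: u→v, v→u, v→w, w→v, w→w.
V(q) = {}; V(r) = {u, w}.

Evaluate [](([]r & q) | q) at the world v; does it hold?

At v: [](([]r & q) | q) requires ([]r & q) | q at every successor {u, w}.
  ([]r & q) | q fails at u, so [](([]r & q) | q) is false at v.
    At u: []r & q is false, q is false, so ([]r & q) | q is false.
      At u: []r is false, q is false, so []r & q is false.

No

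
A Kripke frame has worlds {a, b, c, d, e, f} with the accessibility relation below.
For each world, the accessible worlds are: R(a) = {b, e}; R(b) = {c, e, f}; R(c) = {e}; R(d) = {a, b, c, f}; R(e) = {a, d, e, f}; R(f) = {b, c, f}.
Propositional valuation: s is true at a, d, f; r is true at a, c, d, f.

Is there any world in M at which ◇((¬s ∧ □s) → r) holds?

Yes

Recall that □ψ holds at a world iff ψ holds at every accessible world, and ◇ψ holds iff ψ holds at some accessible world.
Let φ = ◇((¬s ∧ □s) → r). Evaluate φ at each world:
  a (successors {b, e}): φ is true.
  b (successors {c, e, f}): φ is true.
  c (successors {e}): φ is true.
  d (successors {a, b, c, f}): φ is true.
  e (successors {a, d, e, f}): φ is true.
  f (successors {b, c, f}): φ is true.
Detail at a (witness):
  At a: ◇((¬s ∧ □s) → r) requires (¬s ∧ □s) → r at some successor in {b, e}.
    (¬s ∧ □s) → r holds at b, so ◇((¬s ∧ □s) → r) is true at a.
      At b: ¬s ∧ □s is false, r is false, so (¬s ∧ □s) → r is true.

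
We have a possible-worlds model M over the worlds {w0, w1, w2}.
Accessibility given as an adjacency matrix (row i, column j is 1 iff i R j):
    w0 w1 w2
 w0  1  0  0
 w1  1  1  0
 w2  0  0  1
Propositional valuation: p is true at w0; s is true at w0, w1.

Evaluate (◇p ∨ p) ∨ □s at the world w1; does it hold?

Yes

At w1: ◇p ∨ p is true, □s is true, so (◇p ∨ p) ∨ □s is true.
  At w1: ◇p is true, p is false, so ◇p ∨ p is true.
    At w1: ◇p requires p at some successor in {w0, w1}.
      p holds at w0, so ◇p is true at w1.
  At w1: □s requires s at every successor {w0, w1}.
    At w0: s is true.
    At w1: s is true.
  So □s is true at w1.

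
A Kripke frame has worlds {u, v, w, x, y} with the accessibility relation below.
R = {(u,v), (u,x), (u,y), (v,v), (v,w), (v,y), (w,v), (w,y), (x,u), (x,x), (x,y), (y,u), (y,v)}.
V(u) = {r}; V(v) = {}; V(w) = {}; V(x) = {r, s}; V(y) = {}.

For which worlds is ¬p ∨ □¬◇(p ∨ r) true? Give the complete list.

u, v, w, x, y

Let φ = ¬p ∨ □¬◇(p ∨ r). Evaluate φ at each world:
  u (successors {v, x, y}): φ is true.
  v (successors {v, w, y}): φ is true.
  w (successors {v, y}): φ is true.
  x (successors {u, x, y}): φ is true.
  y (successors {u, v}): φ is true.
For instance, at y:
  At y: ¬p is true, □¬◇(p ∨ r) is false, so ¬p ∨ □¬◇(p ∨ r) is true.
    At y: □¬◇(p ∨ r) requires ¬◇(p ∨ r) at every successor {u, v}.
      ¬◇(p ∨ r) fails at u, so □¬◇(p ∨ r) is false at y.
Satisfying worlds: {u, v, w, x, y}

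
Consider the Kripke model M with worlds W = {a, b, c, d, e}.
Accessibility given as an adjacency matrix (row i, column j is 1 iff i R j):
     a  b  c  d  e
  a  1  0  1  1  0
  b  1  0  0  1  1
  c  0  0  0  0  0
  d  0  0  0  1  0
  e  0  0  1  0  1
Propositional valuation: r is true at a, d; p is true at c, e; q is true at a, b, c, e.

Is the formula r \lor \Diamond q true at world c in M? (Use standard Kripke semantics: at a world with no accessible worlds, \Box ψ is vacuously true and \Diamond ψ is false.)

No

At c: r is false, \Diamond q is false, so r \lor \Diamond q is false.
  At c: no accessible worlds, so \Diamond q is false.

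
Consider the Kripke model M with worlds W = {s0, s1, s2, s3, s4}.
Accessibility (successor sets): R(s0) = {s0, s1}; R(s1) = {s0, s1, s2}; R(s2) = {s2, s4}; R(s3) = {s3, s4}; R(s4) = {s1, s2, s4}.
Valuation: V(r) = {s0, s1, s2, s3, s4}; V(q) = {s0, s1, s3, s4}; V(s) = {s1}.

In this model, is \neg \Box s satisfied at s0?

Yes

Recall that \Box ψ holds at a world iff ψ holds at every accessible world, and \Diamond ψ holds iff ψ holds at some accessible world.
At s0: \Box s is false, so \neg \Box s is true.
  At s0: \Box s requires s at every successor {s0, s1}.
    s fails at s0, so \Box s is false at s0.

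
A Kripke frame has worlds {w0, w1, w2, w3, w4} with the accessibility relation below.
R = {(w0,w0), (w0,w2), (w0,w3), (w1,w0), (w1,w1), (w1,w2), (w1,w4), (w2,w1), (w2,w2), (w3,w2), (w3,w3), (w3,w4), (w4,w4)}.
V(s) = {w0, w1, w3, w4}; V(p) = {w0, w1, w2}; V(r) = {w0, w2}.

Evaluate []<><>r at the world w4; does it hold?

At w4: []<><>r requires <><>r at every successor {w4}.
  <><>r fails at w4, so []<><>r is false at w4.
    At w4: <><>r requires <>r at some successor in {w4}.
      At w4: <>r is false.
    So <><>r is false at w4.

No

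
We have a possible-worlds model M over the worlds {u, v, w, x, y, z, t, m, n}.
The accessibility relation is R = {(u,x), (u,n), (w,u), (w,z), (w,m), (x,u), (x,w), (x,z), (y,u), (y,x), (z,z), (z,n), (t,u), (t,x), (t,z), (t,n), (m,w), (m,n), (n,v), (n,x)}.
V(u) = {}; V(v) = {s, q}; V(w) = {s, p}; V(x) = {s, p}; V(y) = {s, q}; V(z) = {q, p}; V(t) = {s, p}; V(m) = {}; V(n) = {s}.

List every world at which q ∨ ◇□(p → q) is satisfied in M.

Let φ = q ∨ ◇□(p → q). Evaluate φ at each world:
  u (successors {x, n}): φ is false.
  v (successors ∅): φ is true.
  w (successors {u, z, m}): φ is true.
  x (successors {u, w, z}): φ is true.
  y (successors {u, x}): φ is true.
  z (successors {z, n}): φ is true.
  t (successors {u, x, z, n}): φ is true.
  m (successors {w, n}): φ is true.
  n (successors {v, x}): φ is true.
For instance, at n:
  At n: q is false, ◇□(p → q) is true, so q ∨ ◇□(p → q) is true.
    At n: ◇□(p → q) requires □(p → q) at some successor in {v, x}.
      □(p → q) holds at v, so ◇□(p → q) is true at n.
Satisfying worlds: {v, w, x, y, z, t, m, n}

v, w, x, y, z, t, m, n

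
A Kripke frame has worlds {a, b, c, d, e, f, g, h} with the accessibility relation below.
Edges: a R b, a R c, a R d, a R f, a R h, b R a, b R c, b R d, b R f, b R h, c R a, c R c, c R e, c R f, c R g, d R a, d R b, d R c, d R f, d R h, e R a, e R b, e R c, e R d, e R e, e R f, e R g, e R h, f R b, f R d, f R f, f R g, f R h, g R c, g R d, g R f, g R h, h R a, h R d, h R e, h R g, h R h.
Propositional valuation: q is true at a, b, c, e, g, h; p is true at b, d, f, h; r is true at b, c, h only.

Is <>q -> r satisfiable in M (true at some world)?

Let φ = <>q -> r. Evaluate φ at each world:
  a (successors {b, c, d, f, h}): φ is false.
  b (successors {a, c, d, f, h}): φ is true.
  c (successors {a, c, e, f, g}): φ is true.
  d (successors {a, b, c, f, h}): φ is false.
  e (successors {a, b, c, d, e, f, g, h}): φ is false.
  f (successors {b, d, f, g, h}): φ is false.
  g (successors {c, d, f, h}): φ is false.
  h (successors {a, d, e, g, h}): φ is true.
Detail at b (witness):
  At b: <>q is true, r is true, so <>q -> r is true.
    At b: <>q requires q at some successor in {a, c, d, f, h}.
      q holds at a, so <>q is true at b.

Yes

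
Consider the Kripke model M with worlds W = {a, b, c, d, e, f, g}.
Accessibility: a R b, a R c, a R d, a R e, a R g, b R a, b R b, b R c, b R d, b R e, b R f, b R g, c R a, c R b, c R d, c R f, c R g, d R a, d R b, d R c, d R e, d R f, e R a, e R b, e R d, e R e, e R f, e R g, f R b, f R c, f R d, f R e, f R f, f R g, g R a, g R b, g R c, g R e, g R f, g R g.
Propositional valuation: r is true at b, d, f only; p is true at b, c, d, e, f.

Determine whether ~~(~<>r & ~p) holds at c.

No

At c: ~(~<>r & ~p) is true, so ~~(~<>r & ~p) is false.
  At c: ~<>r & ~p is false, so ~(~<>r & ~p) is true.
    At c: ~<>r is false, ~p is false, so ~<>r & ~p is false.
      At c: <>r is true, so ~<>r is false.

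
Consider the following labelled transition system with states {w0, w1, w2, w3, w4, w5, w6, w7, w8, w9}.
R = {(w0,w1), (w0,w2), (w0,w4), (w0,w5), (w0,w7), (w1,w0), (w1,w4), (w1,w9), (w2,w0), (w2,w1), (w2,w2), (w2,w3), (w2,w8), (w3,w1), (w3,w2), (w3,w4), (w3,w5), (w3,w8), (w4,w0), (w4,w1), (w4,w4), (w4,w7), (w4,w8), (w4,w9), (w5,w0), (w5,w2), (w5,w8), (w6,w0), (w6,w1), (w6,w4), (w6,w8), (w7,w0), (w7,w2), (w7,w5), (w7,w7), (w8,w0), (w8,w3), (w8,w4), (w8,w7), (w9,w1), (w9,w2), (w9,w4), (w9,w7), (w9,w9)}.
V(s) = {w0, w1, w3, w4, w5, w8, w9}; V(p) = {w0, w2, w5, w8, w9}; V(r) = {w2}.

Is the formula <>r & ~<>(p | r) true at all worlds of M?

No

Let φ = <>r & ~<>(p | r). Evaluate φ at each world:
  w0 (successors {w1, w2, w4, w5, w7}): φ is false.
  w1 (successors {w0, w4, w9}): φ is false.
  w2 (successors {w0, w1, w2, w3, w8}): φ is false.
  w3 (successors {w1, w2, w4, w5, w8}): φ is false.
  w4 (successors {w0, w1, w4, w7, w8, w9}): φ is false.
  w5 (successors {w0, w2, w8}): φ is false.
  w6 (successors {w0, w1, w4, w8}): φ is false.
  w7 (successors {w0, w2, w5, w7}): φ is false.
  w8 (successors {w0, w3, w4, w7}): φ is false.
  w9 (successors {w1, w2, w4, w7, w9}): φ is false.
Detail at w0 (counterexample):
  At w0: <>r is true, ~<>(p | r) is false, so <>r & ~<>(p | r) is false.
    At w0: <>r requires r at some successor in {w1, w2, w4, w5, w7}.
      r holds at w2, so <>r is true at w0.
    At w0: <>(p | r) is true, so ~<>(p | r) is false.
      At w0: <>(p | r) requires p | r at some successor in {w1, w2, w4, w5, w7}.
        p | r holds at w2, so <>(p | r) is true at w0.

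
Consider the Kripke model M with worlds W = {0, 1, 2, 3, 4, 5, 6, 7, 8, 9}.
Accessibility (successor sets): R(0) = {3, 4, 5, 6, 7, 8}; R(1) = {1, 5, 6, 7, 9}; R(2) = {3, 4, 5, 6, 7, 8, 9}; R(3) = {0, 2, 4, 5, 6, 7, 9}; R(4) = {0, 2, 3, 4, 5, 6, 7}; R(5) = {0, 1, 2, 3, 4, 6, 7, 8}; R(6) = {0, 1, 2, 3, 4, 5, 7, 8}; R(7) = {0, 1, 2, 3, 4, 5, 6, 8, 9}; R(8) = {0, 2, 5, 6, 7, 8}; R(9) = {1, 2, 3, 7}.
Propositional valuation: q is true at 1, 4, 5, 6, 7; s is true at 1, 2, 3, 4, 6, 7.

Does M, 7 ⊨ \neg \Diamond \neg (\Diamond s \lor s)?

Recall that \Diamond ψ holds at a world iff ψ holds at some accessible world.
At 7: \Diamond \neg (\Diamond s \lor s) is false, so \neg \Diamond \neg (\Diamond s \lor s) is true.
  At 7: \Diamond \neg (\Diamond s \lor s) requires \neg (\Diamond s \lor s) at some successor in {0, 1, 2, 3, 4, 5, 6, 8, 9}.
    At 0: \neg (\Diamond s \lor s) is false.
    At 1: \neg (\Diamond s \lor s) is false.
    At 2: \neg (\Diamond s \lor s) is false.
    At 3: \neg (\Diamond s \lor s) is false.
    At 4: \neg (\Diamond s \lor s) is false.
    At 5: \neg (\Diamond s \lor s) is false.
    At 6: \neg (\Diamond s \lor s) is false.
    At 8: \neg (\Diamond s \lor s) is false.
    At 9: \neg (\Diamond s \lor s) is false.
  So \Diamond \neg (\Diamond s \lor s) is false at 7.

Yes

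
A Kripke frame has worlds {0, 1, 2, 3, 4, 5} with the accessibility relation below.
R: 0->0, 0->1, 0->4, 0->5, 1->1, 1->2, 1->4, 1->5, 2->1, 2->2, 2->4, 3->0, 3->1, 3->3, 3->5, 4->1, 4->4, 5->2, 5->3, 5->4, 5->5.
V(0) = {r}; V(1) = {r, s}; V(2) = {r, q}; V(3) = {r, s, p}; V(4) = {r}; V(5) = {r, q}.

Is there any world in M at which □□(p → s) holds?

Yes

Let φ = □□(p → s). Evaluate φ at each world:
  0 (successors {0, 1, 4, 5}): φ is true.
  1 (successors {1, 2, 4, 5}): φ is true.
  2 (successors {1, 2, 4}): φ is true.
  3 (successors {0, 1, 3, 5}): φ is true.
  4 (successors {1, 4}): φ is true.
  5 (successors {2, 3, 4, 5}): φ is true.
Detail at 0 (witness):
  At 0: □□(p → s) requires □(p → s) at every successor {0, 1, 4, 5}.
    At 0: □(p → s) is true.
    At 1: □(p → s) is true.
    At 4: □(p → s) is true.
    At 5: □(p → s) is true.
  So □□(p → s) is true at 0.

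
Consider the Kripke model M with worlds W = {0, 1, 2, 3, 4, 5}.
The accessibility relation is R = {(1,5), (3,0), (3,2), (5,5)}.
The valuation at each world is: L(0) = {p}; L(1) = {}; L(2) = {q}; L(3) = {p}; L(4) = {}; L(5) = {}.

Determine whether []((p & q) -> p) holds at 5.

Yes

Recall that []ψ holds at a world iff ψ holds at every accessible world, and <>ψ holds iff ψ holds at some accessible world.
At 5: []((p & q) -> p) requires (p & q) -> p at every successor {5}.
  At 5: (p & q) -> p is true.
So []((p & q) -> p) is true at 5.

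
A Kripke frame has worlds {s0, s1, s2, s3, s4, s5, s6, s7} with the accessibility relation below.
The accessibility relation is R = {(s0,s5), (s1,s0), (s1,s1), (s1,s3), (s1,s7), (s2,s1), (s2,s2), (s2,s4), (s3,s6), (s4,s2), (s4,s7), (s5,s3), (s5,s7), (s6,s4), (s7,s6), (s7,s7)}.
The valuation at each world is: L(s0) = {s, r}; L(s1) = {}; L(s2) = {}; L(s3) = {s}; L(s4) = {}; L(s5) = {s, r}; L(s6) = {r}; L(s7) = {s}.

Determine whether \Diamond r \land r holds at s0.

At s0: \Diamond r is true, r is true, so \Diamond r \land r is true.
  At s0: \Diamond r requires r at some successor in {s5}.
    r holds at s5, so \Diamond r is true at s0.

Yes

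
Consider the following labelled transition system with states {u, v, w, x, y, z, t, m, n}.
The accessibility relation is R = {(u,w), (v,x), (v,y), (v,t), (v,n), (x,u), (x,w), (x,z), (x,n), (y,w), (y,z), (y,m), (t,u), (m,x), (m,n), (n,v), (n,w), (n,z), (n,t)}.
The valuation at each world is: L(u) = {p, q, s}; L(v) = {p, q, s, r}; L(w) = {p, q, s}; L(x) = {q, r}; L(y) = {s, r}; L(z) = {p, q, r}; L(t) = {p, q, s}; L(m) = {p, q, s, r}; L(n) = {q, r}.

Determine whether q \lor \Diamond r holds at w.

At w: q is true, \Diamond r is false, so q \lor \Diamond r is true.
  At w: no accessible worlds, so \Diamond r is false.

Yes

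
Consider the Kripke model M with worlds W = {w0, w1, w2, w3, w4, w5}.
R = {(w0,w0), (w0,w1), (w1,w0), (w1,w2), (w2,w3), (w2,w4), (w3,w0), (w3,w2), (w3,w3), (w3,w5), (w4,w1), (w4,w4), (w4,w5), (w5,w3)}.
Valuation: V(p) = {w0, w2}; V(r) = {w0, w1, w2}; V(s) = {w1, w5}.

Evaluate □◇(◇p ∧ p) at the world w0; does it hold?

Yes

At w0: □◇(◇p ∧ p) requires ◇(◇p ∧ p) at every successor {w0, w1}.
    At w0: ◇(◇p ∧ p) requires ◇p ∧ p at some successor in {w0, w1}.
      ◇p ∧ p holds at w0, so ◇(◇p ∧ p) is true at w0.
    At w1: ◇(◇p ∧ p) requires ◇p ∧ p at some successor in {w0, w2}.
      ◇p ∧ p holds at w0, so ◇(◇p ∧ p) is true at w1.
So □◇(◇p ∧ p) is true at w0.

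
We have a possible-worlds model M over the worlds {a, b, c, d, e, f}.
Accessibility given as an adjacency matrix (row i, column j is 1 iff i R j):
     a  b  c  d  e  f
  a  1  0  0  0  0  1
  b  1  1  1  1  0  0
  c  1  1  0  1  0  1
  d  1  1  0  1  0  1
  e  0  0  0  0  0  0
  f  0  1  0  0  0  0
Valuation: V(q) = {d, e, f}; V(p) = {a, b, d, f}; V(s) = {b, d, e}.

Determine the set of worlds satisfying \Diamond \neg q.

a, b, c, d, f

Let φ = \Diamond \neg q. Evaluate φ at each world:
  a (successors {a, f}): φ is true.
  b (successors {a, b, c, d}): φ is true.
  c (successors {a, b, d, f}): φ is true.
  d (successors {a, b, d, f}): φ is true.
  e (successors ∅): φ is false.
  f (successors {b}): φ is true.
For instance, at b:
  At b: \Diamond \neg q requires \neg q at some successor in {a, b, c, d}.
    \neg q holds at a, so \Diamond \neg q is true at b.
Satisfying worlds: {a, b, c, d, f}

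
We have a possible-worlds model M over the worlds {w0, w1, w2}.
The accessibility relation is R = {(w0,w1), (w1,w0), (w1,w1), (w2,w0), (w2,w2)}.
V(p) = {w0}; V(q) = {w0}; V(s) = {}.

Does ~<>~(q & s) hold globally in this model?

Recall that <>ψ holds at a world iff ψ holds at some accessible world.
Let φ = ~<>~(q & s). Evaluate φ at each world:
  w0 (successors {w1}): φ is false.
  w1 (successors {w0, w1}): φ is false.
  w2 (successors {w0, w2}): φ is false.
Detail at w0 (counterexample):
  At w0: <>~(q & s) is true, so ~<>~(q & s) is false.
    At w0: <>~(q & s) requires ~(q & s) at some successor in {w1}.
      ~(q & s) holds at w1, so <>~(q & s) is true at w0.

No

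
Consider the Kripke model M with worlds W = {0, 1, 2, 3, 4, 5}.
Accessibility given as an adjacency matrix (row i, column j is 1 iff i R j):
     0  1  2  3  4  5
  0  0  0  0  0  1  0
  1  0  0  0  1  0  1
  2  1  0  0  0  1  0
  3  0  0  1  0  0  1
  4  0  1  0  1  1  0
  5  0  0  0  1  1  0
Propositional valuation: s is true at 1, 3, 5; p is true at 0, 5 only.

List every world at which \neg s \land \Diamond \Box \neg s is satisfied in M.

2

Let φ = \neg s \land \Diamond \Box \neg s. Evaluate φ at each world:
  0 (successors {4}): φ is false.
  1 (successors {3, 5}): φ is false.
  2 (successors {0, 4}): φ is true.
  3 (successors {2, 5}): φ is false.
  4 (successors {1, 3, 4}): φ is false.
  5 (successors {3, 4}): φ is false.
For instance, at 3:
  At 3: \neg s is false, \Diamond \Box \neg s is true, so \neg s \land \Diamond \Box \neg s is false.
    At 3: \Diamond \Box \neg s requires \Box \neg s at some successor in {2, 5}.
      \Box \neg s holds at 2, so \Diamond \Box \neg s is true at 3.
Satisfying worlds: {2}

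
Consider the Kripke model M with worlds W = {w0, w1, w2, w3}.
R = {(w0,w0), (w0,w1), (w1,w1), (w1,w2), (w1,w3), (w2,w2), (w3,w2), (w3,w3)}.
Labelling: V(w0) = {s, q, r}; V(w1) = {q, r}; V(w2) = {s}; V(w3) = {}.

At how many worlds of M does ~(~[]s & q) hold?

Let φ = ~(~[]s & q). Evaluate φ at each world:
  w0 (successors {w0, w1}): φ is false.
  w1 (successors {w1, w2, w3}): φ is false.
  w2 (successors {w2}): φ is true.
  w3 (successors {w2, w3}): φ is true.
For instance, at w1:
  At w1: ~[]s & q is true, so ~(~[]s & q) is false.
    At w1: ~[]s is true, q is true, so ~[]s & q is true.
      At w1: []s is false, so ~[]s is true.
Satisfying worlds: {w2, w3}

2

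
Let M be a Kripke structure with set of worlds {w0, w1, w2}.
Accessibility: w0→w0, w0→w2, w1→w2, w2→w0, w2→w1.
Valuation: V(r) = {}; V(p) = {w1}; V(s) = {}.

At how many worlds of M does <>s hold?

Let φ = <>s. Evaluate φ at each world:
  w0 (successors {w0, w2}): φ is false.
  w1 (successors {w2}): φ is false.
  w2 (successors {w0, w1}): φ is false.
For instance, at w1:
  At w1: <>s requires s at some successor in {w2}.
    At w2: s is false.
  So <>s is false at w1.
Satisfying worlds: none.

0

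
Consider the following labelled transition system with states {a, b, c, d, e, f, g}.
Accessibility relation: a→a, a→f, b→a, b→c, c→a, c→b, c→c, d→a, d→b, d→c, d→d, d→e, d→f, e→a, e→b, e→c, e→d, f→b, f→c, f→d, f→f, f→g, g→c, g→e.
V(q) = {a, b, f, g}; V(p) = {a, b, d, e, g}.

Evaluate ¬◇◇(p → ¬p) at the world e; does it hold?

Recall that ◇ψ holds at a world iff ψ holds at some accessible world.
At e: ◇◇(p → ¬p) is true, so ¬◇◇(p → ¬p) is false.
  At e: ◇◇(p → ¬p) requires ◇(p → ¬p) at some successor in {a, b, c, d}.
    ◇(p → ¬p) holds at a, so ◇◇(p → ¬p) is true at e.
      At a: ◇(p → ¬p) requires p → ¬p at some successor in {a, f}.
        p → ¬p holds at f, so ◇(p → ¬p) is true at a.

No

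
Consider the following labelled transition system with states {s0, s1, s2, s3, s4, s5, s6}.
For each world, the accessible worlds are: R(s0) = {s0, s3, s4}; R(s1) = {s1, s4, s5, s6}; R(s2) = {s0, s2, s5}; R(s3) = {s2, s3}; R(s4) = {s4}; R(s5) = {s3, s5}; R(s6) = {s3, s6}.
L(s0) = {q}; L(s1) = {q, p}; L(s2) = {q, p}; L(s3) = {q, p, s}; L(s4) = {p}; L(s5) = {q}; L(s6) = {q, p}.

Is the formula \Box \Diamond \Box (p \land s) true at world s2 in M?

Recall that \Box ψ holds at a world iff ψ holds at every accessible world, and \Diamond ψ holds iff ψ holds at some accessible world.
At s2: \Box \Diamond \Box (p \land s) requires \Diamond \Box (p \land s) at every successor {s0, s2, s5}.
  \Diamond \Box (p \land s) fails at s0, so \Box \Diamond \Box (p \land s) is false at s2.
    At s0: \Diamond \Box (p \land s) requires \Box (p \land s) at some successor in {s0, s3, s4}.
      At s0: \Box (p \land s) is false.
      At s3: \Box (p \land s) is false.
      At s4: \Box (p \land s) is false.
    So \Diamond \Box (p \land s) is false at s0.

No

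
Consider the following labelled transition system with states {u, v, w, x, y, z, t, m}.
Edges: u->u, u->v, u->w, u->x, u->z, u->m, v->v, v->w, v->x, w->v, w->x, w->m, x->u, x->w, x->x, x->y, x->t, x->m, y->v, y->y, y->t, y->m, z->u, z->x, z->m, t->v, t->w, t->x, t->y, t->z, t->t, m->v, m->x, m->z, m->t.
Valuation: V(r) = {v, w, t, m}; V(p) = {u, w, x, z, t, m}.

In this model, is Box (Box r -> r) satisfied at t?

At t: Box (Box r -> r) requires Box r -> r at every successor {v, w, x, y, z, t}.
  At v: Box r -> r is true.
  At w: Box r -> r is true.
  At x: Box r -> r is true.
  At y: Box r -> r is true.
  At z: Box r -> r is true.
  At t: Box r -> r is true.
So Box (Box r -> r) is true at t.

Yes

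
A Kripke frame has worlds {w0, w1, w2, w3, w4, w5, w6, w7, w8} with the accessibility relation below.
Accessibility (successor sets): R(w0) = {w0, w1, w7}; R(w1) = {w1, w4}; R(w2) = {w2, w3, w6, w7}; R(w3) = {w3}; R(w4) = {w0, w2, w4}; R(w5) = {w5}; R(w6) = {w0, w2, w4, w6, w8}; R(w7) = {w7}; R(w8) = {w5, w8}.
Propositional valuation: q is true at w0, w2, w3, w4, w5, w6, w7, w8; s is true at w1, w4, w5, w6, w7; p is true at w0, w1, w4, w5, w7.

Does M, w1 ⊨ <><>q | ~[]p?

At w1: <><>q is true, ~[]p is false, so <><>q | ~[]p is true.
  At w1: <><>q requires <>q at some successor in {w1, w4}.
    <>q holds at w1, so <><>q is true at w1.
      At w1: <>q requires q at some successor in {w1, w4}.
        q holds at w4, so <>q is true at w1.
  At w1: []p is true, so ~[]p is false.
    At w1: []p requires p at every successor {w1, w4}.
      At w1: p is true.
      At w4: p is true.
    So []p is true at w1.

Yes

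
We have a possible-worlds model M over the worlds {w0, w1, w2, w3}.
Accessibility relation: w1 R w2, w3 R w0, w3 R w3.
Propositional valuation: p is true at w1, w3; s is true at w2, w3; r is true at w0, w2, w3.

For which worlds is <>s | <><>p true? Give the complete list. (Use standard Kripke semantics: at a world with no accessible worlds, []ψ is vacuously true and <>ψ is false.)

Let φ = <>s | <><>p. Evaluate φ at each world:
  w0 (successors ∅): φ is false.
  w1 (successors {w2}): φ is true.
  w2 (successors ∅): φ is false.
  w3 (successors {w0, w3}): φ is true.
For instance, at w3:
  At w3: <>s is true, <><>p is true, so <>s | <><>p is true.
    At w3: <>s requires s at some successor in {w0, w3}.
      s holds at w3, so <>s is true at w3.
    At w3: <><>p requires <>p at some successor in {w0, w3}.
      <>p holds at w3, so <><>p is true at w3.
Satisfying worlds: {w1, w3}

w1, w3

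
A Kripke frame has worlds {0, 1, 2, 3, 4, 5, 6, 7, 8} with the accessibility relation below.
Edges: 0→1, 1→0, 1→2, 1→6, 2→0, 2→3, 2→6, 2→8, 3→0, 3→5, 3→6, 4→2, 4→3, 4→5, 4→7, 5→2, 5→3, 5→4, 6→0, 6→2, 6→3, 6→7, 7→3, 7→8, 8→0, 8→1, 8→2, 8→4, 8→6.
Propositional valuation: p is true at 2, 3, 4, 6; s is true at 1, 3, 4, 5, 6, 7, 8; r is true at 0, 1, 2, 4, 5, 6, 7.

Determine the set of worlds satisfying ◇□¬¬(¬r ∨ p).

3, 4, 6

Recall that □ψ holds at a world iff ψ holds at every accessible world, and ◇ψ holds iff ψ holds at some accessible world.
Let φ = ◇□¬¬(¬r ∨ p). Evaluate φ at each world:
  0 (successors {1}): φ is false.
  1 (successors {0, 2, 6}): φ is false.
  2 (successors {0, 3, 6, 8}): φ is false.
  3 (successors {0, 5, 6}): φ is true.
  4 (successors {2, 3, 5, 7}): φ is true.
  5 (successors {2, 3, 4}): φ is false.
  6 (successors {0, 2, 3, 7}): φ is true.
  7 (successors {3, 8}): φ is false.
  8 (successors {0, 1, 2, 4, 6}): φ is false.
For instance, at 4:
  At 4: ◇□¬¬(¬r ∨ p) requires □¬¬(¬r ∨ p) at some successor in {2, 3, 5, 7}.
    □¬¬(¬r ∨ p) holds at 5, so ◇□¬¬(¬r ∨ p) is true at 4.
      At 5: □¬¬(¬r ∨ p) requires ¬¬(¬r ∨ p) at every successor {2, 3, 4}.
        At 2: ¬¬(¬r ∨ p) is true.
        At 3: ¬¬(¬r ∨ p) is true.
        At 4: ¬¬(¬r ∨ p) is true.
      So □¬¬(¬r ∨ p) is true at 5.
Satisfying worlds: {3, 4, 6}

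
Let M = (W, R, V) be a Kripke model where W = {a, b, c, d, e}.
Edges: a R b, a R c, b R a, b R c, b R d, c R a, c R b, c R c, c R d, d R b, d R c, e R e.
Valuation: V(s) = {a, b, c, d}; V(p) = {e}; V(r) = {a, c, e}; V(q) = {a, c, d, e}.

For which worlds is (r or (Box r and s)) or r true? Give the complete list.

a, c, e

Let φ = (r or (Box r and s)) or r. Evaluate φ at each world:
  a (successors {b, c}): φ is true.
  b (successors {a, c, d}): φ is false.
  c (successors {a, b, c, d}): φ is true.
  d (successors {b, c}): φ is false.
  e (successors {e}): φ is true.
For instance, at c:
  At c: r or (Box r and s) is true, r is true, so (r or (Box r and s)) or r is true.
    At c: r is true, Box r and s is false, so r or (Box r and s) is true.
      At c: Box r is false, s is true, so Box r and s is false.
Satisfying worlds: {a, c, e}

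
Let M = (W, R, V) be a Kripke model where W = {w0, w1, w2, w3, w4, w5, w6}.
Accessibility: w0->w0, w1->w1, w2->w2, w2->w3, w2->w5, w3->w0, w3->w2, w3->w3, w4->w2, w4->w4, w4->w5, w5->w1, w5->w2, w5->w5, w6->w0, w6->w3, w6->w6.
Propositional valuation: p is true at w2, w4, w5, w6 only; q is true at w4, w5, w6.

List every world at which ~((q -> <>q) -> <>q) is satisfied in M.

Recall that <>ψ holds at a world iff ψ holds at some accessible world.
Let φ = ~((q -> <>q) -> <>q). Evaluate φ at each world:
  w0 (successors {w0}): φ is true.
  w1 (successors {w1}): φ is true.
  w2 (successors {w2, w3, w5}): φ is false.
  w3 (successors {w0, w2, w3}): φ is true.
  w4 (successors {w2, w4, w5}): φ is false.
  w5 (successors {w1, w2, w5}): φ is false.
  w6 (successors {w0, w3, w6}): φ is false.
For instance, at w4:
  At w4: (q -> <>q) -> <>q is true, so ~((q -> <>q) -> <>q) is false.
    At w4: q -> <>q is true, <>q is true, so (q -> <>q) -> <>q is true.
      At w4: q is true, <>q is true, so q -> <>q is true.
      At w4: <>q requires q at some successor in {w2, w4, w5}.
        q holds at w4, so <>q is true at w4.
Satisfying worlds: {w0, w1, w3}

w0, w1, w3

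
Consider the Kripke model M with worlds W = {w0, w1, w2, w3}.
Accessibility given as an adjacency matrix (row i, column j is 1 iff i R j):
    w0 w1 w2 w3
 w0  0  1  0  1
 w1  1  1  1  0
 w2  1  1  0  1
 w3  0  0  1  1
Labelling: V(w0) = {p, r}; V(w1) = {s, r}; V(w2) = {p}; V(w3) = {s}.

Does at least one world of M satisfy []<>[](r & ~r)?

No

Let φ = []<>[](r & ~r). Evaluate φ at each world:
  w0 (successors {w1, w3}): φ is false.
  w1 (successors {w0, w1, w2}): φ is false.
  w2 (successors {w0, w1, w3}): φ is false.
  w3 (successors {w2, w3}): φ is false.
For instance, at w2:
  At w2: []<>[](r & ~r) requires <>[](r & ~r) at every successor {w0, w1, w3}.
    <>[](r & ~r) fails at w0, so []<>[](r & ~r) is false at w2.
      At w0: <>[](r & ~r) requires [](r & ~r) at some successor in {w1, w3}.
        At w1: [](r & ~r) is false.
        At w3: [](r & ~r) is false.
      So <>[](r & ~r) is false at w0.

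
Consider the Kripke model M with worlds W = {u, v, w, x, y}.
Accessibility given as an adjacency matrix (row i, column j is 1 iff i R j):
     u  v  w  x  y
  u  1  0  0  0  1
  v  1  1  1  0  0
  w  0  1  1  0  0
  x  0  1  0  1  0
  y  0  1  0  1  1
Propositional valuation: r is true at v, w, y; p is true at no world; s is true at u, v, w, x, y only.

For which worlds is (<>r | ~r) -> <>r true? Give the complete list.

Let φ = (<>r | ~r) -> <>r. Evaluate φ at each world:
  u (successors {u, y}): φ is true.
  v (successors {u, v, w}): φ is true.
  w (successors {v, w}): φ is true.
  x (successors {v, x}): φ is true.
  y (successors {v, x, y}): φ is true.
For instance, at w:
  At w: <>r | ~r is true, <>r is true, so (<>r | ~r) -> <>r is true.
    At w: <>r is true, ~r is false, so <>r | ~r is true.
      At w: <>r requires r at some successor in {v, w}.
        r holds at v, so <>r is true at w.
    At w: <>r requires r at some successor in {v, w}.
      r holds at v, so <>r is true at w.
Satisfying worlds: {u, v, w, x, y}

u, v, w, x, y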